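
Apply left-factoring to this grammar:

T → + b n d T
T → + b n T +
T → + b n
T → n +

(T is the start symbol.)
T → + b n T'
T' → d T
T' → T +
T' → ε
T → n +

Left-factoring transforms A → αβ₁ | αβ₂ into A → αA' and A' → β₁ | β₂
(α is the longest common prefix among the alternatives). Repeat until
no nonterminal has two alternatives with a common prefix.

Round 1: T has alternatives sharing prefix '+ b n'. Introduce T': T → + b n T'
  Add: T' → d T
  Add: T' → T +
  Add: T' → ε

No remaining common prefixes — done.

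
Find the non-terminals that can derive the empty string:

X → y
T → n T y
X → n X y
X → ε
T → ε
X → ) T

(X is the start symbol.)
A non-terminal is nullable if it can derive ε (the empty string): either it has an ε-production, or it has a production whose right-hand side consists entirely of nullable non-terminals.

ε-productions: X → ε, T → ε
So X, T are immediately nullable.
Every non-terminal is now nullable.
Nullable = { 'T', 'X' }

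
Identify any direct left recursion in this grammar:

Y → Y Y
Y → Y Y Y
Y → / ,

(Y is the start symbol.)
Y → Y Y: LEFT RECURSIVE (starts with Y)
Y → Y Y Y: LEFT RECURSIVE (starts with Y)
Y → / ,: starts with '/'

The grammar has direct left recursion on: Y.

Answer: Yes, Y is left-recursive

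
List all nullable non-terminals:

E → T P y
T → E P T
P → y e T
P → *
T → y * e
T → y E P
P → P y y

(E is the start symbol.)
A non-terminal is nullable if it can derive ε (the empty string): either it has an ε-production, or it has a production whose right-hand side consists entirely of nullable non-terminals.

There are no ε-productions, so no non-terminal can derive ε.
No non-terminals are nullable.

Answer: None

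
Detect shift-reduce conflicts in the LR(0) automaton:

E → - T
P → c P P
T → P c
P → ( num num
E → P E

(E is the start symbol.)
No shift-reduce conflicts

A shift-reduce conflict occurs when an LR(0) state has both:
  - a complete (reduce) item [A → α .] (dot at the end), and
  - a shift item [B → β . c γ] (dot before a terminal).

Augment with E' → E and build the canonical LR(0) collection (I0 = CLOSURE({[E' → . E]}), then GOTO on every symbol after a dot until no new states appear). It has 14 states:
  I0: { [E → . - T], [E → . P E], [E' → . E], [P → . ( num num], [P → . c P P] }  — shift
  I1: { [P → ( . num num] }  — shift
  I2: { [E → - . T], [P → . ( num num], [P → . c P P], [T → . P c] }  — shift
  I3: { [E' → E .] }  — accept
  I4: { [E → . - T], [E → . P E], [E → P . E], [P → . ( num num], [P → . c P P] }  — shift
  I5: { [P → . ( num num], [P → . c P P], [P → c . P P] }  — shift
  I6: { [P → . ( num num], [P → . c P P], [P → c P . P] }  — shift
  I7: { [P → c P P .] }  — reduce
  I8: { [E → P E .] }  — reduce
  I9: { [T → P . c] }  — shift
  I10: { [E → - T .] }  — reduce
  I11: { [T → P c .] }  — reduce
  I12: { [P → ( num . num] }  — shift
  I13: { [P → ( num num .] }  — reduce

No state contains both a complete item and a shift item.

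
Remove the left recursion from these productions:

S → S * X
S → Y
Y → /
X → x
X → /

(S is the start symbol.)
S is directly left-recursive. The standard transformation for
  A → A α₁ | ... | A α_m | β₁ | ... | β_n
is
  A  → β₁ A' | ... | β_n A'
  A' → α₁ A' | ... | α_m A' | ε

S → Y becomes S → Y S'
S → S * X becomes S' → * X S'
Add S' → ε

Productions for other non-terminals are unchanged:
  Y → /
  X → x
  X → /

Resulting grammar:
S → Y S'
S' → * X S'
S' → ε
Y → /
X → x
X → /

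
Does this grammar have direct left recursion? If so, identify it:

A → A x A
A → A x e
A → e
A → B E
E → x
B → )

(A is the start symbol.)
Yes, A is left-recursive

A → A x A: LEFT RECURSIVE (starts with A)
A → A x e: LEFT RECURSIVE (starts with A)
A → e: starts with e
A → B E: starts with B
E → x: starts with x
B → ): starts with ')'

The grammar has direct left recursion on: A.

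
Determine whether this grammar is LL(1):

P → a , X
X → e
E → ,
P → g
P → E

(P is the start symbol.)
Yes, the grammar is LL(1).

A grammar is LL(1) if for each non-terminal N with multiple productions, the predict sets of those productions are pairwise disjoint, where PREDICT(N → α) = (FIRST(α) \ {ε}) ∪ (FOLLOW(N) if α ⇒* ε).

Relevant sets:
  FIRST(E) = { ',' }

For P:
  PREDICT(P → a ',' X) = { 'a' }
  PREDICT(P → g) = { 'g' }
  PREDICT(P → E) = { ',' }
X, E have a single production, so nothing to check there.

All predict sets are disjoint. The grammar IS LL(1).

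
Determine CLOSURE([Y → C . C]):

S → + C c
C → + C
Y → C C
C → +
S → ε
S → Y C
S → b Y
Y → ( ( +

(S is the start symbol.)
Start with: [Y → C . C]
  [Y → C . C] has the dot before C: add [C → . + C], [C → . +]
No further items can be added.

CLOSURE = { [C → . + C], [C → . +], [Y → C . C] }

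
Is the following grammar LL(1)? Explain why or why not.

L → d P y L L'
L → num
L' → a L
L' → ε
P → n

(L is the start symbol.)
No. Predict set conflict for L': { 'a' }

A grammar is LL(1) if for each non-terminal N with multiple productions, the predict sets of those productions are pairwise disjoint, where PREDICT(N → α) = (FIRST(α) \ {ε}) ∪ (FOLLOW(N) if α ⇒* ε).

Relevant sets:
  FOLLOW(L') = { $, 'a' }

For L:
  PREDICT(L → d P y L L') = { 'd' }
  PREDICT(L → num) = { 'num' }
For L':
  PREDICT(L' → a L) = { 'a' }
  PREDICT(L' → ε) = { $, 'a' }
P has a single production, so nothing to check there.

Conflict found: Predict set conflict for L': { 'a' }
The grammar is NOT LL(1).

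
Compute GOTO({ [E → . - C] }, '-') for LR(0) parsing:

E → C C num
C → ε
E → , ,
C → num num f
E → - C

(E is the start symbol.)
{ [C → . num num f], [C → .], [E → - . C] }

GOTO(I, '-') = CLOSURE({ [A → αX.β] : [A → α.Xβ] ∈ I, X = '-' })

Items with dot before '-', with the dot advanced:
  [E → . - C] → [E → - . C]
Closure of the advanced items:
  [E → - . C] has the dot before C: add [C → .], [C → . num num f]

GOTO = { [C → . num num f], [C → .], [E → - . C] }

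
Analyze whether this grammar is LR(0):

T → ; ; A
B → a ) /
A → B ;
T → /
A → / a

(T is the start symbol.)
Augment with T' → T and build the canonical LR(0) collection (I0 = CLOSURE({[T' → . T]}), then GOTO on every symbol after a dot until no new states appear). It has 13 states:
  I0: { [T → . /], [T → . ; ; A], [T' → . T] }  — shift
  I1: { [T → / .] }  — reduce
  I2: { [T → ; . ; A] }  — shift
  I3: { [T' → T .] }  — accept
  I4: { [A → . / a], [A → . B ;], [B → . a ) /], [T → ; ; . A] }  — shift
  I5: { [A → / . a] }  — shift
  I6: { [T → ; ; A .] }  — reduce
  I7: { [A → B . ;] }  — shift
  I8: { [B → a . ) /] }  — shift
  I9: { [B → a ) . /] }  — shift
  I10: { [B → a ) / .] }  — reduce
  I11: { [A → B ; .] }  — reduce
  I12: { [A → / a .] }  — reduce

Every state is either a pure shift/goto state or contains exactly one complete item and nothing to shift — no conflicts. The grammar is LR(0).

Answer: Yes, the grammar is LR(0)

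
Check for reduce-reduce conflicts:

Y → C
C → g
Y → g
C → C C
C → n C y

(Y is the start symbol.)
Yes — I3: [C → g .] vs [Y → g .]

A reduce-reduce conflict occurs when an LR(0) state has two complete items [A → α .] and [B → β .] — both call for a reduction, and with no lookahead the parser cannot choose between them.

Augment with Y' → Y and build the canonical LR(0) collection (I0 = CLOSURE({[Y' → . Y]}), then GOTO on every symbol after a dot until no new states appear). It has 9 states:
  I0: { [C → . C C], [C → . g], [C → . n C y], [Y → . C], [Y → . g], [Y' → . Y] }  — shift
  I1: { [C → . C C], [C → . g], [C → . n C y], [C → C . C], [Y → C .] }  — shift, reduce
  I2: { [Y' → Y .] }  — accept
  I3: { [C → g .], [Y → g .] }  — 2 reduces
  I4: { [C → . C C], [C → . g], [C → . n C y], [C → n . C y] }  — shift
  I5: { [C → . C C], [C → . g], [C → . n C y], [C → C . C], [C → n C . y] }  — shift
  I6: { [C → g .] }  — reduce
  I7: { [C → . C C], [C → . g], [C → . n C y], [C → C . C], [C → C C .] }  — shift, reduce
  I8: { [C → n C y .] }  — reduce

I3 contains complete items [C → g .], [Y → g .] — reduce-reduce conflict.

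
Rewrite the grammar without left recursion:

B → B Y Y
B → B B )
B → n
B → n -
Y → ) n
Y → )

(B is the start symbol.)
B is directly left-recursive. The standard transformation for
  A → A α₁ | ... | A α_m | β₁ | ... | β_n
is
  A  → β₁ A' | ... | β_n A'
  A' → α₁ A' | ... | α_m A' | ε

B → n becomes B → n B'
B → n - becomes B → n - B'
B → B Y Y becomes B' → Y Y B'
B → B B ) becomes B' → B ) B'
Add B' → ε

Productions for other non-terminals are unchanged:
  Y → ) n
  Y → )

Resulting grammar:
B → n B'
B → n - B'
B' → Y Y B'
B' → B ) B'
B' → ε
Y → ) n
Y → )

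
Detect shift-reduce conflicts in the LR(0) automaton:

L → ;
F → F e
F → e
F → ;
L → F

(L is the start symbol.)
A shift-reduce conflict occurs when an LR(0) state has both:
  - a complete (reduce) item [A → α .] (dot at the end), and
  - a shift item [B → β . c γ] (dot before a terminal).

Augment with L' → L and build the canonical LR(0) collection (I0 = CLOSURE({[L' → . L]}), then GOTO on every symbol after a dot until no new states appear). It has 6 states:
  I0: { [F → . ;], [F → . F e], [F → . e], [L → . ;], [L → . F], [L' → . L] }  — shift
  I1: { [F → ; .], [L → ; .] }  — 2 reduces
  I2: { [F → F . e], [L → F .] }  — shift, reduce
  I3: { [L' → L .] }  — accept
  I4: { [F → e .] }  — reduce
  I5: { [F → F e .] }  — reduce

I2 contains reduce item [L → F .] and shift item [F → F . e] — shift-reduce conflict.

Answer: Yes — I2: [L → F .] vs [F → F . e]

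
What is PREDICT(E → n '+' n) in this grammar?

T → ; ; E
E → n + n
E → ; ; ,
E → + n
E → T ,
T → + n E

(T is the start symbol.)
PREDICT(E → n '+' n) = (FIRST(RHS) \ {ε}) ∪ (FOLLOW(E) if ε ∈ FIRST(RHS), i.e. RHS ⇒* ε)
FIRST(n '+' n) = { 'n' }
ε ∉ FIRST(n '+' n), so FOLLOW(E) is not added.
PREDICT(E → n '+' n) = { 'n' }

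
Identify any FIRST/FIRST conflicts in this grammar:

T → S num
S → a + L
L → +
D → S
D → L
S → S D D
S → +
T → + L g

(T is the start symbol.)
A FIRST/FIRST conflict occurs when two productions N → α and N → β for the same non-terminal have FIRST(α) ∩ FIRST(β) ≠ ∅ (with ε ∈ FIRST of a nullable right-hand side, so two nullable alternatives also conflict).

FIRST sets of the non-terminals at (or reachable through a nullable prefix from) the front of some alternative:
  FIRST(S) = { '+', 'a' }
  FIRST(L) = { '+' }

Productions for T:
  T → S num: FIRST = { '+', 'a' }
  T → + L g: FIRST = { '+' }
Productions for S:
  S → a + L: FIRST = { 'a' }
  S → S D D: FIRST = { '+', 'a' }
  S → +: FIRST = { '+' }
Productions for D:
  D → S: FIRST = { '+', 'a' }
  D → L: FIRST = { '+' }
L has only one production, so no FIRST/FIRST conflict is possible there.

Conflict for T: T → S num and T → + L g
  Overlap: { '+' }
Conflict for S: S → a + L and S → S D D
  Overlap: { 'a' }
Conflict for S: S → S D D and S → +
  Overlap: { '+' }
Conflict for D: D → S and D → L
  Overlap: { '+' }

Answer: Yes. T → S num / T → '+' L g on { '+' }; S → a '+' L / S → S D D on { 'a' }; S → S D D / S → '+' on { '+' }; D → S / D → L on { '+' }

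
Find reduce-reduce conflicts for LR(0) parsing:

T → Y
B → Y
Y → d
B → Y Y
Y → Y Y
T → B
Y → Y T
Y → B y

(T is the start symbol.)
Augment with T' → T and build the canonical LR(0) collection (I0 = CLOSURE({[T' → . T]}), then GOTO on every symbol after a dot until no new states appear). It has 8 states:
  I0: { [B → . Y Y], [B → . Y], [T → . B], [T → . Y], [T' → . T], [Y → . B y], [Y → . Y T], [Y → . Y Y], [Y → . d] }  — shift
  I1: { [T → B .], [Y → B . y] }  — shift, reduce
  I2: { [T' → T .] }  — accept
  I3: { [B → . Y Y], [B → . Y], [B → Y . Y], [B → Y .], [T → . B], [T → . Y], [T → Y .], [Y → . B y], [Y → . Y T], [Y → . Y Y], [Y → . d], [Y → Y . T], [Y → Y . Y] }  — shift, 2 reduces
  I4: { [Y → d .] }  — reduce
  I5: { [Y → Y T .] }  — reduce
  I6: { [B → . Y Y], [B → . Y], [B → Y . Y], [B → Y .], [B → Y Y .], [T → . B], [T → . Y], [T → Y .], [Y → . B y], [Y → . Y T], [Y → . Y Y], [Y → . d], [Y → Y . T], [Y → Y . Y], [Y → Y Y .] }  — shift, 4 reduces
  I7: { [Y → B y .] }  — reduce

I3 contains complete items [B → Y .], [T → Y .] — reduce-reduce conflict.
I6 contains complete items [B → Y .], [B → Y Y .], [T → Y .], [Y → Y Y .] — reduce-reduce conflict.

Answer: Yes — I3: [B → Y .] vs [T → Y .]; I6: [B → Y .] vs [B → Y Y .]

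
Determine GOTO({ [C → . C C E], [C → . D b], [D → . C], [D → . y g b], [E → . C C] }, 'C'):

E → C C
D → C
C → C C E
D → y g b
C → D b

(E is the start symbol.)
{ [C → . C C E], [C → . D b], [C → C . C E], [D → . C], [D → . y g b], [D → C .], [E → C . C] }

GOTO(I, 'C') = CLOSURE({ [A → αX.β] : [A → α.Xβ] ∈ I, X = 'C' })

Items with dot before 'C', with the dot advanced:
  [C → . C C E] → [C → C . C E]
  [D → . C] → [D → C .]
  [E → . C C] → [E → C . C]
Closure of the advanced items:
  [C → C . C E] has the dot before C: add [C → . C C E], [C → . D b]
  [C → . D b] has the dot before D: add [D → . C], [D → . y g b]

GOTO = { [C → . C C E], [C → . D b], [C → C . C E], [D → . C], [D → . y g b], [D → C .], [E → C . C] }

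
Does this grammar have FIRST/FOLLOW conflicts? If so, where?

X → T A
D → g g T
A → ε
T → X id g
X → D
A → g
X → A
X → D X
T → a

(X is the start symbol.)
Yes. X → T A with FOLLOW(X) on { 'id' }

Nullable non-terminals: A, X.
FIRST sets used below: FIRST(T) = { 'a', 'g', 'id' }, FIRST(D) = { 'g' }, FIRST(A) = { 'g', ε }

A: nullable alternative(s) A → ε; FOLLOW(A) = { $, 'id' }
  A → ε: FIRST \ {ε} = { } — this is the only nullable alternative, skip
  A → g: FIRST \ {ε} = { 'g' } — disjoint from FOLLOW(A)

X: nullable alternative(s) X → A; FOLLOW(X) = { $, 'id' }
  X → T A: FIRST \ {ε} = { 'a', 'g', 'id' } — overlaps FOLLOW(X) on { 'id' }: CONFLICT
  X → D: FIRST \ {ε} = { 'g' } — disjoint from FOLLOW(X)
  X → A: FIRST \ {ε} = { 'g' } — this is the only nullable alternative, skip
  X → D X: FIRST \ {ε} = { 'g' } — disjoint from FOLLOW(X)

D, T have no nullable alternative, so no FIRST/FOLLOW check is needed there.

So the grammar has 1 FIRST/FOLLOW conflict (marked CONFLICT above).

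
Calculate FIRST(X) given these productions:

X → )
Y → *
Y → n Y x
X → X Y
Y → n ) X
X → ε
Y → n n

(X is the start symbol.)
{ ')', '*', 'n', ε }

To compute FIRST(X), examine every production with X on the left-hand side, reading each right-hand side left to right until a non-nullable symbol is reached.

FIRST sets of the other non-terminals involved (by the same procedure, iterated to a fixed point):
  FIRST(Y) = { '*', 'n' }

From X → ):
  - ')' is a terminal: add ')' and stop
From X → X Y:
  - X is the symbol being defined: contributes nothing new
    X is nullable, so continue to the next symbol
  - Y is a non-terminal: add FIRST(Y) \ {ε} = { '*', 'n' }
    Y is not nullable, so stop
From X → ε:
  - ε-production, so ε ∈ FIRST(X)

Collecting: FIRST(X) = { ')', '*', 'n', ε }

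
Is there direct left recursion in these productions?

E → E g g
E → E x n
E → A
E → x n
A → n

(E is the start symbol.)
Yes, E is left-recursive

E → E g g: LEFT RECURSIVE (starts with E)
E → E x n: LEFT RECURSIVE (starts with E)
E → A: starts with A
E → x n: starts with x
A → n: starts with n

The grammar has direct left recursion on: E.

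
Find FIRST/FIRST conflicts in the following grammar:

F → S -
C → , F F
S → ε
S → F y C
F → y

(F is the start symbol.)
A FIRST/FIRST conflict occurs when two productions N → α and N → β for the same non-terminal have FIRST(α) ∩ FIRST(β) ≠ ∅ (with ε ∈ FIRST of a nullable right-hand side, so two nullable alternatives also conflict).

FIRST sets of the non-terminals at (or reachable through a nullable prefix from) the front of some alternative:
  FIRST(S) = { '-', 'y', ε }
  FIRST(F) = { '-', 'y' }

Productions for F:
  F → S -: FIRST = { '-', 'y' }
  F → y: FIRST = { 'y' }
Productions for S:
  S → ε: FIRST = { ε }
  S → F y C: FIRST = { '-', 'y' }
C has only one production, so no FIRST/FIRST conflict is possible there.

Conflict for F: F → S - and F → y
  Overlap: { 'y' }

Answer: Yes. F → S '-' / F → y on { 'y' }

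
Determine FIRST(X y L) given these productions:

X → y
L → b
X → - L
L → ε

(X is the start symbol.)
{ '-', 'y' }

FIRST sets of the non-terminals involved (from the grammar, by fixed-point iteration):
  FIRST(X) = { '-', 'y' }

To compute FIRST(X y L), process the symbols left to right:
Symbol X is a non-terminal. Add FIRST(X) \ {ε} = { '-', 'y' }
X is not nullable (ε ∉ FIRST(X)), so stop here.
FIRST(X y L) = { '-', 'y' }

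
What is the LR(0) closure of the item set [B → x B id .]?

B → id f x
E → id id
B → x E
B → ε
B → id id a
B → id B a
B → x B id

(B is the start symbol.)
Start with: [B → x B id .]
The dot is at the end, so nothing is added.

CLOSURE = { [B → x B id .] }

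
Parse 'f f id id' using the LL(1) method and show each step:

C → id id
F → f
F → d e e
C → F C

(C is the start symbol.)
Stack is shown with the top on the left.

Stack    Input        Action
----------------------------
C $      f f id id $  output C → F C
F C $    f f id id $  output F → f
f C $    f f id id $  match 'f'
C $      f id id $    output C → F C
F C $    f id id $    output F → f
f C $    f id id $    match 'f'
C $      id id $      output C → id id
id id $  id id $      match 'id'
id $     id $         match 'id'
$        $            accept

The string is accepted.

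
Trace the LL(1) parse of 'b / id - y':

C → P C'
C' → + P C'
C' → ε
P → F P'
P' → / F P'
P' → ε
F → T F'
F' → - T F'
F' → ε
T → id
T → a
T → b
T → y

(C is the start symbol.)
Stack is shown with the top on the left.

Stack           Input         Action
------------------------------------
C $             b / id - y $  output C → P C'
P C' $          b / id - y $  output P → F P'
F P' C' $       b / id - y $  output F → T F'
T F' P' C' $    b / id - y $  output T → b
b F' P' C' $    b / id - y $  match 'b'
F' P' C' $      / id - y $    output F' → ε
P' C' $         / id - y $    output P' → / F P'
/ F P' C' $     / id - y $    match '/'
F P' C' $       id - y $      output F → T F'
T F' P' C' $    id - y $      output T → id
id F' P' C' $   id - y $      match 'id'
F' P' C' $      - y $         output F' → - T F'
- T F' P' C' $  - y $         match '-'
T F' P' C' $    y $           output T → y
y F' P' C' $    y $           match 'y'
F' P' C' $      $             output F' → ε
P' C' $         $             output P' → ε
C' $            $             output C' → ε
$               $             accept

The string is accepted.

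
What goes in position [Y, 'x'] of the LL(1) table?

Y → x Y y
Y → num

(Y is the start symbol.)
To find M[Y, 'x'], we find productions for Y where 'x' is in the predict set (PREDICT(N → α) = (FIRST(α) \ {ε}) ∪ (FOLLOW(N) if α ⇒* ε)).

Y → x Y y: PREDICT = { 'x' }
  'x' is in predict set, so this production goes in M[Y, 'x']
Y → num: PREDICT = { 'num' }

M[Y, 'x'] = Y → x Y y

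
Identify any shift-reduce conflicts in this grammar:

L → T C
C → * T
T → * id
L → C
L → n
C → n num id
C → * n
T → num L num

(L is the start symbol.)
A shift-reduce conflict occurs when an LR(0) state has both:
  - a complete (reduce) item [A → α .] (dot at the end), and
  - a shift item [B → β . c γ] (dot before a terminal).

Augment with L' → L and build the canonical LR(0) collection (I0 = CLOSURE({[L' → . L]}), then GOTO on every symbol after a dot until no new states appear). It has 18 states:
  I0: { [C → . * T], [C → . * n], [C → . n num id], [L → . C], [L → . T C], [L → . n], [L' → . L], [T → . * id], [T → . num L num] }  — shift
  I1: { [C → * . T], [C → * . n], [T → * . id], [T → . * id], [T → . num L num] }  — shift
  I2: { [L → C .] }  — reduce
  I3: { [L' → L .] }  — accept
  I4: { [C → . * T], [C → . * n], [C → . n num id], [L → T . C] }  — shift
  I5: { [C → n . num id], [L → n .] }  — shift, reduce
  I6: { [C → . * T], [C → . * n], [C → . n num id], [L → . C], [L → . T C], [L → . n], [T → . * id], [T → . num L num], [T → num . L num] }  — shift
  I7: { [T → num L . num] }  — shift
  I8: { [T → num L num .] }  — reduce
  I9: { [C → n num . id] }  — shift
  I10: { [C → n num id .] }  — reduce
  I11: { [C → * . T], [C → * . n], [T → . * id], [T → . num L num] }  — shift
  I12: { [L → T C .] }  — reduce
  I13: { [C → n . num id] }  — shift
  I14: { [T → * . id] }  — shift
  I15: { [C → * T .] }  — reduce
  I16: { [C → * n .] }  — reduce
  I17: { [T → * id .] }  — reduce

I5 contains reduce item [L → n .] and shift item [C → n . num id] — shift-reduce conflict.

Answer: Yes — I5: [L → n .] vs [C → n . num id]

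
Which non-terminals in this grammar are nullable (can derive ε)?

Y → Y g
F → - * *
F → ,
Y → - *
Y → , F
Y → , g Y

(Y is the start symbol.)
There are no ε-productions, so no non-terminal can derive ε.
No non-terminals are nullable.

Answer: None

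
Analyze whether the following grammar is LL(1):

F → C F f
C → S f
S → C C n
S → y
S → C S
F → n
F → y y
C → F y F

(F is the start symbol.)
Relevant sets:
  FIRST(C) = { 'n', 'y' }
  FIRST(S) = { 'n', 'y' }
  FIRST(F) = { 'n', 'y' }

For F:
  PREDICT(F → C F f) = { 'n', 'y' }
  PREDICT(F → n) = { 'n' }
  PREDICT(F → y y) = { 'y' }
For C:
  PREDICT(C → S f) = { 'n', 'y' }
  PREDICT(C → F y F) = { 'n', 'y' }
For S:
  PREDICT(S → C C n) = { 'n', 'y' }
  PREDICT(S → y) = { 'y' }
  PREDICT(S → C S) = { 'n', 'y' }

Conflict found: Predict set conflict for F: { 'n' }
The grammar is NOT LL(1).

Answer: No. Predict set conflict for F: { 'n' }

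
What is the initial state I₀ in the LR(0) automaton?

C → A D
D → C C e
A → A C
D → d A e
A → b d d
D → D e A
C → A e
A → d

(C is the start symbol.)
First, augment the grammar with C' → C
I₀ = CLOSURE({ [C' → . C] }):
  [C' → . C] has the dot before C: add [C → . A D], [C → . A e]
  [C → . A D] has the dot before A: add [A → . A C], [A → . b d d], [A → . d]
No further items can be added.

I₀ = { [A → . A C], [A → . b d d], [A → . d], [C → . A D], [C → . A e], [C' → . C] }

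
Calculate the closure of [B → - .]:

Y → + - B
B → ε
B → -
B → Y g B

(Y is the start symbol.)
To compute CLOSURE, for each item [A → α.Bβ] where B is a non-terminal, add [B → .γ] for all productions B → γ; repeat for the newly added items until nothing changes.

Start with: [B → - .]
The dot is at the end, so nothing is added.

CLOSURE = { [B → - .] }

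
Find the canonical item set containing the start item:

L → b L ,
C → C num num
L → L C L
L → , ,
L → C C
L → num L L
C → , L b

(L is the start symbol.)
First, augment the grammar with L' → L
I₀ = CLOSURE({ [L' → . L] }):
  [L' → . L] has the dot before L: add [L → . b L ,], [L → . L C L], [L → . , ,], [L → . C C], [L → . num L L]
  [L → . C C] has the dot before C: add [C → . C num num], [C → . , L b]
No further items can be added.

I₀ = { [C → . , L b], [C → . C num num], [L → . , ,], [L → . C C], [L → . L C L], [L → . b L ,], [L → . num L L], [L' → . L] }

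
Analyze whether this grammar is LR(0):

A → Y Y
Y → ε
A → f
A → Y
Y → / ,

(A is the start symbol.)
No. Shift-reduce conflict between [Y → .] and [A → . f]

Augment with A' → A and build the canonical LR(0) collection (I0 = CLOSURE({[A' → . A]}), then GOTO on every symbol after a dot until no new states appear). It has 7 states:
  I0: { [A → . Y Y], [A → . Y], [A → . f], [A' → . A], [Y → . / ,], [Y → .] }  — shift, reduce
  I1: { [Y → / . ,] }  — shift
  I2: { [A' → A .] }  — accept
  I3: { [A → Y . Y], [A → Y .], [Y → . / ,], [Y → .] }  — shift, 2 reduces
  I4: { [A → f .] }  — reduce
  I5: { [A → Y Y .] }  — reduce
  I6: { [Y → / , .] }  — reduce

Conflict in state I0:
  Shift-reduce conflict between [Y → .] and [A → . f]
So the grammar is NOT LR(0).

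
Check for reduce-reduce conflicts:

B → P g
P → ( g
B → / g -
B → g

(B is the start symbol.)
No reduce-reduce conflicts

Augment with B' → B and build the canonical LR(0) collection (I0 = CLOSURE({[B' → . B]}), then GOTO on every symbol after a dot until no new states appear). It has 10 states:
  I0: { [B → . / g -], [B → . P g], [B → . g], [B' → . B], [P → . ( g] }  — shift
  I1: { [P → ( . g] }  — shift
  I2: { [B → / . g -] }  — shift
  I3: { [B' → B .] }  — accept
  I4: { [B → P . g] }  — shift
  I5: { [B → g .] }  — reduce
  I6: { [B → P g .] }  — reduce
  I7: { [B → / g . -] }  — shift
  I8: { [B → / g - .] }  — reduce
  I9: { [P → ( g .] }  — reduce

No state contains more than one complete item.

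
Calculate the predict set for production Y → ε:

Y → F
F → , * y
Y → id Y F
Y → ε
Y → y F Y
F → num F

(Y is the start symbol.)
{ $, ',', 'num' }

PREDICT(Y → ε) = (FIRST(RHS) \ {ε}) ∪ (FOLLOW(Y) if ε ∈ FIRST(RHS), i.e. RHS ⇒* ε)
The right-hand side is ε (FIRST(ε) = { ε }), so the predict set is FOLLOW(Y) = { $, ',', 'num' }
PREDICT(Y → ε) = { $, ',', 'num' }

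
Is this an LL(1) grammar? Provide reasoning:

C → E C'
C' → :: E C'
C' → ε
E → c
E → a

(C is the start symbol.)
Yes, the grammar is LL(1).

A grammar is LL(1) if for each non-terminal N with multiple productions, the predict sets of those productions are pairwise disjoint, where PREDICT(N → α) = (FIRST(α) \ {ε}) ∪ (FOLLOW(N) if α ⇒* ε).

Relevant sets:
  FOLLOW(C') = { $ }

For C':
  PREDICT(C' → :: E C') = { '::' }
  PREDICT(C' → ε) = { $ }
For E:
  PREDICT(E → c) = { 'c' }
  PREDICT(E → a) = { 'a' }
C has a single production, so nothing to check there.

All predict sets are disjoint. The grammar IS LL(1).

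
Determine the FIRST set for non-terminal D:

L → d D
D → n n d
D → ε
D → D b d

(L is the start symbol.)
{ 'b', 'n', ε }

From D → n n d:
  - n is a terminal: add 'n' and stop
From D → ε:
  - ε-production, so ε ∈ FIRST(D)
From D → D b d:
  - D is the symbol being defined: contributes nothing new
    D is nullable, so continue to the next symbol
  - b is a terminal: add 'b' and stop

Collecting: FIRST(D) = { 'b', 'n', ε }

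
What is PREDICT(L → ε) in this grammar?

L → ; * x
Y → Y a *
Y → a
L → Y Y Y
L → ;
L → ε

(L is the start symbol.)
{ $ }

PREDICT(L → ε) = (FIRST(RHS) \ {ε}) ∪ (FOLLOW(L) if ε ∈ FIRST(RHS), i.e. RHS ⇒* ε)
The right-hand side is ε (FIRST(ε) = { ε }), so the predict set is FOLLOW(L) = { $ }
PREDICT(L → ε) = { $ }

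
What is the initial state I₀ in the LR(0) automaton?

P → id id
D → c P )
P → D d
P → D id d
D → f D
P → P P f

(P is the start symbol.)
{ [D → . c P )], [D → . f D], [P → . D d], [P → . D id d], [P → . P P f], [P → . id id], [P' → . P] }

First, augment the grammar with P' → P
I₀ = CLOSURE({ [P' → . P] }):
  [P' → . P] has the dot before P: add [P → . id id], [P → . D d], [P → . D id d], [P → . P P f]
  [P → . D d] has the dot before D: add [D → . c P )], [D → . f D]
No further items can be added.

I₀ = { [D → . c P )], [D → . f D], [P → . D d], [P → . D id d], [P → . P P f], [P → . id id], [P' → . P] }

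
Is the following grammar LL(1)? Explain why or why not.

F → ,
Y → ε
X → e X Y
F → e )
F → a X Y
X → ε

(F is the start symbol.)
Relevant sets:
  FOLLOW(X) = { $ }

For F:
  PREDICT(F → ',') = { ',' }
  PREDICT(F → e ')') = { 'e' }
  PREDICT(F → a X Y) = { 'a' }
For X:
  PREDICT(X → e X Y) = { 'e' }
  PREDICT(X → ε) = { $ }
Y has a single production, so nothing to check there.

All predict sets are disjoint. The grammar IS LL(1).

Answer: Yes, the grammar is LL(1).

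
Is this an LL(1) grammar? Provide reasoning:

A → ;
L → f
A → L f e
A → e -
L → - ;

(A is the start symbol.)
Relevant sets:
  FIRST(L) = { '-', 'f' }

For A:
  PREDICT(A → ';') = { ';' }
  PREDICT(A → L f e) = { '-', 'f' }
  PREDICT(A → e '-') = { 'e' }
For L:
  PREDICT(L → f) = { 'f' }
  PREDICT(L → '-' ';') = { '-' }

All predict sets are disjoint. The grammar IS LL(1).

Answer: Yes, the grammar is LL(1).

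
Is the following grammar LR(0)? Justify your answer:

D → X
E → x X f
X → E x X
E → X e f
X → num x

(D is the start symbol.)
No. Shift-reduce conflict between [D → X .] and [E → X . e f]

A grammar is LR(0) if no state in the canonical LR(0) collection has:
  - both a shift item (dot before a terminal) and a complete item (shift-reduce conflict), or
  - two or more complete items (reduce-reduce conflict; the accept item [D' → D .] counts as a complete item here).

Augment with D' → D and build the canonical LR(0) collection (I0 = CLOSURE({[D' → . D]}), then GOTO on every symbol after a dot until no new states appear). It has 13 states:
  I0: { [D → . X], [D' → . D], [E → . X e f], [E → . x X f], [X → . E x X], [X → . num x] }  — shift
  I1: { [D' → D .] }  — accept
  I2: { [X → E . x X] }  — shift
  I3: { [D → X .], [E → X . e f] }  — shift, reduce
  I4: { [X → num . x] }  — shift
  I5: { [E → . X e f], [E → . x X f], [E → x . X f], [X → . E x X], [X → . num x] }  — shift
  I6: { [E → X . e f], [E → x X . f] }  — shift
  I7: { [E → X e . f] }  — shift
  I8: { [E → x X f .] }  — reduce
  I9: { [E → X e f .] }  — reduce
  I10: { [X → num x .] }  — reduce
  I11: { [E → . X e f], [E → . x X f], [X → . E x X], [X → . num x], [X → E x . X] }  — shift
  I12: { [E → X . e f], [X → E x X .] }  — shift, reduce

Conflict in state I3:
  Shift-reduce conflict between [D → X .] and [E → X . e f]
So the grammar is NOT LR(0).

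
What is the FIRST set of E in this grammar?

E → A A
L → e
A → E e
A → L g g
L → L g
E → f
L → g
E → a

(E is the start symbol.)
{ 'a', 'e', 'f', 'g' }

FIRST sets of the other non-terminals involved (by the same procedure, iterated to a fixed point):
  FIRST(A) = { 'a', 'e', 'f', 'g' }

From E → A A:
  - A is a non-terminal: add FIRST(A) \ {ε} = { 'a', 'e', 'f', 'g' }
    A is not nullable, so stop
From E → f:
  - f is a terminal: add 'f' and stop
From E → a:
  - a is a terminal: add 'a' and stop

Collecting: FIRST(E) = { 'a', 'e', 'f', 'g' }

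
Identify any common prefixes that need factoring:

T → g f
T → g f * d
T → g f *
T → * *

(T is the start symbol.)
Yes, T has productions with common prefix 'g f'

Left-factoring is needed when two productions for the same non-terminal
share a common prefix on the right-hand side.

Productions for T:
  T → g f
  T → g f * d
  T → g f *
  T → * *

Found common prefix 'g f' in productions for T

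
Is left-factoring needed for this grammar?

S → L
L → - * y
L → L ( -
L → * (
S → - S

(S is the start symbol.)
No, left-factoring is not needed

Left-factoring is needed when two productions for the same non-terminal
share a common prefix on the right-hand side.

Productions for S:
  S → L
  S → - S
Productions for L:
  L → - * y
  L → L ( -
  L → * (

No common prefixes found.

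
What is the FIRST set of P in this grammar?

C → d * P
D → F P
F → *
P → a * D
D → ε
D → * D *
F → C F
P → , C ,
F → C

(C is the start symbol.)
{ ',', 'a' }

From P → a * D:
  - a is a terminal: add 'a' and stop
From P → , C ,:
  - ',' is a terminal: add ',' and stop

Collecting: FIRST(P) = { ',', 'a' }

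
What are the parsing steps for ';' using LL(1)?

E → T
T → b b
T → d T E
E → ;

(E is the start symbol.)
Stack is shown with the top on the left.

Stack  Input  Action
--------------------
E $    ; $    output E → ;
; $    ; $    match ';'
$      $      accept

The string is accepted.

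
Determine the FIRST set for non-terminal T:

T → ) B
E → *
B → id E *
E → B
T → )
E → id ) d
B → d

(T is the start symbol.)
To compute FIRST(T), examine every production with T on the left-hand side, reading each right-hand side left to right until a non-nullable symbol is reached.

From T → ) B:
  - ')' is a terminal: add ')' and stop
From T → ):
  - ')' is a terminal: add ')' and stop

Collecting: FIRST(T) = { ')' }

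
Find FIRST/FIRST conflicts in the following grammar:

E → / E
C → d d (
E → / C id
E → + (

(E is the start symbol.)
A FIRST/FIRST conflict occurs when two productions N → α and N → β for the same non-terminal have FIRST(α) ∩ FIRST(β) ≠ ∅ (with ε ∈ FIRST of a nullable right-hand side, so two nullable alternatives also conflict).

Productions for E:
  E → / E: FIRST = { '/' }
  E → / C id: FIRST = { '/' }
  E → + (: FIRST = { '+' }
C has only one production, so no FIRST/FIRST conflict is possible there.

Conflict for E: E → / E and E → / C id
  Overlap: { '/' }

Answer: Yes. E → '/' E / E → '/' C id on { '/' }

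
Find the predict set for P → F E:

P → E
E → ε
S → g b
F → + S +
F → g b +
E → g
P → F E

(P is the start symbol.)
{ '+', 'g' }

PREDICT(P → F E) = (FIRST(RHS) \ {ε}) ∪ (FOLLOW(P) if ε ∈ FIRST(RHS), i.e. RHS ⇒* ε)
FIRST(F) = { '+', 'g' }
FIRST(F E) = { '+', 'g' }
ε ∉ FIRST(F E), so FOLLOW(P) is not added.
PREDICT(P → F E) = { '+', 'g' }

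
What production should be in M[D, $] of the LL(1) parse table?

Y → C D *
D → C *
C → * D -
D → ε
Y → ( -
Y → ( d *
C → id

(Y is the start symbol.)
To find M[D, $], we find productions for D where $ is in the predict set (PREDICT(N → α) = (FIRST(α) \ {ε}) ∪ (FOLLOW(N) if α ⇒* ε)).

Relevant sets:
  FIRST(C) = { '*', 'id' }
  FOLLOW(D) = { '*', '-' }

D → C *: PREDICT = { '*', 'id' }
D → ε: PREDICT = { '*', '-' }

M[D, $] is empty (no production applies)

Answer: Empty (error entry)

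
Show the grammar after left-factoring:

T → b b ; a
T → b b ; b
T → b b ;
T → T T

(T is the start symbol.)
Left-factoring transforms A → αβ₁ | αβ₂ into A → αA' and A' → β₁ | β₂
(α is the longest common prefix among the alternatives). Repeat until
no nonterminal has two alternatives with a common prefix.

Round 1: T has alternatives sharing prefix 'b b ;'. Introduce T': T → b b ; T'
  Add: T' → a
  Add: T' → b
  Add: T' → ε

No remaining common prefixes — done.

Resulting grammar:
T → b b ; T'
T' → a
T' → b
T' → ε
T → T T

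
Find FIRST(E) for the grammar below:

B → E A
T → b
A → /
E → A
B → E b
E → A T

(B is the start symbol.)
FIRST sets of the other non-terminals involved (by the same procedure, iterated to a fixed point):
  FIRST(A) = { '/' }

From E → A:
  - A is a non-terminal: add FIRST(A) \ {ε} = { '/' }
    A is not nullable, so stop
From E → A T:
  - A is a non-terminal: add FIRST(A) \ {ε} = { '/' }
    A is not nullable, so stop

Collecting: FIRST(E) = { '/' }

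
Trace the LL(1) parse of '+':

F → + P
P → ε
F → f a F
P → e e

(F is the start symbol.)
LL(1) parsing maintains a stack (initially the start symbol over $) and the input. At each step: if the stack top is a terminal, match it against the current input token; if it is a non-terminal N, replace it with the RHS of M[N, lookahead] (the unique production whose predict set contains the lookahead).

Stack is shown with the top on the left.

Stack  Input  Action
--------------------
F $    + $    output F → + P
+ P $  + $    match '+'
P $    $      output P → ε
$      $      accept

The string is accepted.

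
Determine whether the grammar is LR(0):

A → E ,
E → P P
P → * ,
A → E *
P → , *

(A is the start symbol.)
Yes, the grammar is LR(0)

A grammar is LR(0) if no state in the canonical LR(0) collection has:
  - both a shift item (dot before a terminal) and a complete item (shift-reduce conflict), or
  - two or more complete items (reduce-reduce conflict; the accept item [A' → A .] counts as a complete item here).

Augment with A' → A and build the canonical LR(0) collection (I0 = CLOSURE({[A' → . A]}), then GOTO on every symbol after a dot until no new states appear). It has 11 states:
  I0: { [A → . E *], [A → . E ,], [A' → . A], [E → . P P], [P → . * ,], [P → . , *] }  — shift
  I1: { [P → * . ,] }  — shift
  I2: { [P → , . *] }  — shift
  I3: { [A' → A .] }  — accept
  I4: { [A → E . *], [A → E . ,] }  — shift
  I5: { [E → P . P], [P → . * ,], [P → . , *] }  — shift
  I6: { [E → P P .] }  — reduce
  I7: { [A → E * .] }  — reduce
  I8: { [A → E , .] }  — reduce
  I9: { [P → , * .] }  — reduce
  I10: { [P → * , .] }  — reduce

Every state is either a pure shift/goto state or contains exactly one complete item and nothing to shift — no conflicts. The grammar is LR(0).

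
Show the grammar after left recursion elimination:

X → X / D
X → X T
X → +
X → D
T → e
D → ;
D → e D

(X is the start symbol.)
X → + X'
X → D X'
X' → / D X'
X' → T X'
X' → ε
T → e
D → ;
D → e D

X is directly left-recursive. The standard transformation for
  A → A α₁ | ... | A α_m | β₁ | ... | β_n
is
  A  → β₁ A' | ... | β_n A'
  A' → α₁ A' | ... | α_m A' | ε

X → + becomes X → + X'
X → D becomes X → D X'
X → X / D becomes X' → / D X'
X → X T becomes X' → T X'
Add X' → ε

Productions for other non-terminals are unchanged:
  T → e
  D → ;
  D → e D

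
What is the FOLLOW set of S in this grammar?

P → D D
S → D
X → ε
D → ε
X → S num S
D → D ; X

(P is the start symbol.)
To compute FOLLOW(S), find every occurrence of S on a right-hand side N → α S β: add FIRST(β) \ {ε}, and if β is empty or nullable also add FOLLOW(N). Iterate to a fixed point.

In X → S num S: S is followed by num S, add FIRST(num S) \ {ε} = { 'num' }
In X → S num S: S is at the end, add FOLLOW(X)

The FOLLOW sets referred to above (computed the same way, to a fixed point):
  FOLLOW(X) = { $, ';', 'num' }

Taking the union: FOLLOW(S) = { $, ';', 'num' }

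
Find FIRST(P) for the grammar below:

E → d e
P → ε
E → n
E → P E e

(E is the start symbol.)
To compute FIRST(P), examine every production with P on the left-hand side, reading each right-hand side left to right until a non-nullable symbol is reached.

From P → ε:
  - ε-production, so ε ∈ FIRST(P)

Collecting: FIRST(P) = { ε }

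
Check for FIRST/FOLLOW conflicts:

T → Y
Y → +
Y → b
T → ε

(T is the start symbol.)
A FIRST/FOLLOW conflict occurs when a non-terminal N has a nullable alternative N → β (β ⇒* ε) and another alternative N → α with FIRST(α) ∩ FOLLOW(N) ≠ ∅: on such a lookahead the parser cannot decide between expanding α and letting N vanish via β.

Nullable non-terminals: T.
FIRST sets used below: FIRST(Y) = { '+', 'b' }

T: nullable alternative(s) T → ε; FOLLOW(T) = { $ }
  T → Y: FIRST \ {ε} = { '+', 'b' } — disjoint from FOLLOW(T)
  T → ε: FIRST \ {ε} = { } — this is the only nullable alternative, skip

Y has no nullable alternative, so no FIRST/FOLLOW check is needed there.

No FIRST/FOLLOW conflicts found.

Answer: No FIRST/FOLLOW conflicts.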